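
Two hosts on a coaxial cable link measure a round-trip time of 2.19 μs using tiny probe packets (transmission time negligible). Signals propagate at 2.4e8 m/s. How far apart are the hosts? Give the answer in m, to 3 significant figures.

263 m

One-way propagation = RTT/2 = 1.095 μs.
d = s × t = 240000000 × 1.095e-06 = 263 m.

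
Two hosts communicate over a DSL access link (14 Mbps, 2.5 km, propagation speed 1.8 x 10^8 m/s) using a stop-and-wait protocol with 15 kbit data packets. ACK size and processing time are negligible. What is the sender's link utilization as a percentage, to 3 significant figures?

t_tx = L/R = 15000/14000000 = 0.00107143 s.
t_prop = 2500/180000000 = 1.38889e-05 s; RTT = 2.77778e-05 s.
Cycle = t_tx + RTT = 0.00109921 s.
Utilization = t_tx / cycle = 0.00107143/0.00109921 = 97.5 %.

97.5 %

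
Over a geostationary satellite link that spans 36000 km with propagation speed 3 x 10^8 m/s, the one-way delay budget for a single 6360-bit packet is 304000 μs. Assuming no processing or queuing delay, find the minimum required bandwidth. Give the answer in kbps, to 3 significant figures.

34.6 kbps

Propagation delay = 36000000 / 300000000 = 120000 μs.
Transmission budget = 304000 − 120000 = 184000 μs.
R ≥ L / t_tx = 6360 bits / 0.184 s = 34.6 kbps.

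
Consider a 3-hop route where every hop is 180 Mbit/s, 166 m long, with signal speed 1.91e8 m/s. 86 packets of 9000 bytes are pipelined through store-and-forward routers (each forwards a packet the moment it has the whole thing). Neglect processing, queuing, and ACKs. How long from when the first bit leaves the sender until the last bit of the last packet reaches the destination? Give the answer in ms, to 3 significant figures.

Per-hop transmission t_tx = L/R = 72000/180000000 = 0.4 ms.
Per-hop propagation t_prop = 166/191000000 = 0.00086911 ms.
Pipeline fill: first packet needs 3·t_tx to clear all hops; remaining 85 packets each add one t_tx.
Total = (3+86-1)·t_tx + 3·t_prop = 88·0.4 + 3·0.00086911 = 35.2 ms.

35.2 ms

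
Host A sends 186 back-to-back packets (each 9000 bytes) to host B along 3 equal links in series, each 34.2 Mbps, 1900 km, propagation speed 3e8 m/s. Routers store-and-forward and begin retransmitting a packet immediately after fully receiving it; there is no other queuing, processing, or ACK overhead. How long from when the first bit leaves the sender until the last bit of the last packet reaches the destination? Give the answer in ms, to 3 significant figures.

Per-hop transmission t_tx = L/R = 72000/34200000 = 2.10526 ms.
Per-hop propagation t_prop = 1900000/300000000 = 6.33333 ms.
Pipeline fill: first packet needs 3·t_tx to clear all hops; remaining 185 packets each add one t_tx.
Total = (3+186-1)·t_tx + 3·t_prop = 188·2.10526 + 3·6.33333 = 415 ms.

415 ms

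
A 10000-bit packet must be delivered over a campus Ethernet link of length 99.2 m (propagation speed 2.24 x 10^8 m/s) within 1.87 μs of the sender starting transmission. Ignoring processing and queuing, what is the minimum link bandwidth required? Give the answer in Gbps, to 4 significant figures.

7.007 Gbps

Propagation delay = 99.2 / 2.24e+08 = 0.442857 μs.
Transmission budget = 1.87 − 0.442857 = 1.42714 μs.
R ≥ L / t_tx = 10000 bits / 1.42714e-06 s = 7.007 Gbps.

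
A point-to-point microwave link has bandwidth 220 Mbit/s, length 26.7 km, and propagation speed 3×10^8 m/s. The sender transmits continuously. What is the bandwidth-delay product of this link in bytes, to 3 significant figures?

2450 bytes

Propagation delay = 26700 / 300000000 = 8.9e-05 s.
BDP = R × t_prop = 220000000 × 8.9e-05 = 19580 bits.
In bytes: 19580/8 = 2450 bytes.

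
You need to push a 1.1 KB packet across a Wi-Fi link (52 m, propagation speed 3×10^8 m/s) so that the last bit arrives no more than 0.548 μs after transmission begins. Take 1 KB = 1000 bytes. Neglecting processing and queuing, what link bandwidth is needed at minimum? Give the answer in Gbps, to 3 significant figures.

L = 8800 bits.
Propagation delay = 52 / 300000000 = 0.173333 μs.
Transmission budget = 0.548 − 0.173333 = 0.374667 μs.
R ≥ L / t_tx = 8800 bits / 3.74667e-07 s = 23.5 Gbps.

23.5 Gbps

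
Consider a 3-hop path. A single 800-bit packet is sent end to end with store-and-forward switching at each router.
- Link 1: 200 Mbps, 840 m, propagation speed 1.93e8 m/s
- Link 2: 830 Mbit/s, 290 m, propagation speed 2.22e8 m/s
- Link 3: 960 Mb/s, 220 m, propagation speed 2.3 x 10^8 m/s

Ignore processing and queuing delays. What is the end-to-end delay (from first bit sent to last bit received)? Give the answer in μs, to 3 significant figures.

Transmission delays (L/R per hop): 4, 0.963855, 0.833333 μs; sum = 5.79719 μs.
Propagation delays (d/s per hop): 4.35233, 1.30631, 0.956522 μs; sum = 6.61516 μs.
End-to-end = 12.4 μs.

12.4 μs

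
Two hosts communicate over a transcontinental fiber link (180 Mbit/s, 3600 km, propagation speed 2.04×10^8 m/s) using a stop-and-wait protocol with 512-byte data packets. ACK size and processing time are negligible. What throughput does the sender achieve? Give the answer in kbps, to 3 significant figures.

t_tx = L/R = 4096/180000000 = 2.27556e-05 s.
t_prop = 3600000/204000000 = 0.0176471 s; RTT = 0.0352941 s.
Cycle = t_tx + RTT = 0.0353169 s.
Throughput = L / cycle = 4096 / 0.0353169 = 116 kbps.

116 kbps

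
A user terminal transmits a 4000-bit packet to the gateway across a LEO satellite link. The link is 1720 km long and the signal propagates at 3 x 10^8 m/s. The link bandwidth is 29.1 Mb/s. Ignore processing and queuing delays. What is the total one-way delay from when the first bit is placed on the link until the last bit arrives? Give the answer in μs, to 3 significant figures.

Transmission delay = L/R = 4000 / 29100000 = 137.457 μs.
Propagation delay = d/s = 1720000 m / 300000000 m/s = 5733.33 μs.
Total = 5870 μs.

5870 μs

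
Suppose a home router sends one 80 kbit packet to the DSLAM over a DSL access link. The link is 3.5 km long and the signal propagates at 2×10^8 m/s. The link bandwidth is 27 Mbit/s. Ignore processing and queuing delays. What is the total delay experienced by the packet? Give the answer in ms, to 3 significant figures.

L = 80000 bits.
Transmission delay = L/R = 80000 / 27000000 = 2.96296 ms.
Propagation delay = d/s = 3500 m / 200000000 m/s = 0.0175 ms.
Total = 2.98 ms.

2.98 ms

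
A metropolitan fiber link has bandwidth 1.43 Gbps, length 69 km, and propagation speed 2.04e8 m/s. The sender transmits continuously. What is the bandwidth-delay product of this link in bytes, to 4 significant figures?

60460 bytes

Propagation delay = 69000 / 204000000 = 0.000338235 s.
BDP = R × t_prop = 1430000000 × 0.000338235 = 483676 bits.
In bytes: 483676/8 = 60460 bytes.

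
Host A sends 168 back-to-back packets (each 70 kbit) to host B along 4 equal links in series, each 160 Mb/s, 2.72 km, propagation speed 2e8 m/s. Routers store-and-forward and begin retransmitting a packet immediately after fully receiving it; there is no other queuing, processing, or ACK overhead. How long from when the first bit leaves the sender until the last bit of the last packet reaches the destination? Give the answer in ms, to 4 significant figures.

74.87 ms

Per-hop transmission t_tx = L/R = 70000/160000000 = 0.4375 ms.
Per-hop propagation t_prop = 2720/200000000 = 0.0136 ms.
Pipeline fill: first packet needs 4·t_tx to clear all hops; remaining 167 packets each add one t_tx.
Total = (4+168-1)·t_tx + 4·t_prop = 171·0.4375 + 4·0.0136 = 74.87 ms.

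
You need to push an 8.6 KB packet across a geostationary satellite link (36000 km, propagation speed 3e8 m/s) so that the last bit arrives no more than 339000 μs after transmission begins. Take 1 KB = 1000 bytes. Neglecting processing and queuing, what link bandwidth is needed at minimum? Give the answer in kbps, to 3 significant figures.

314 kbps

L = 68800 bits.
Propagation delay = 36000000 / 300000000 = 120000 μs.
Transmission budget = 339000 − 120000 = 219000 μs.
R ≥ L / t_tx = 68800 bits / 0.219 s = 314 kbps.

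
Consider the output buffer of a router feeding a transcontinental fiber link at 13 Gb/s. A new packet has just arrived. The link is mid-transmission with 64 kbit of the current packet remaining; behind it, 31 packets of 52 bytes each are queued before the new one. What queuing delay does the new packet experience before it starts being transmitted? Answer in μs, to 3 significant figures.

5.92 μs

Each queued packet: L/R = 416/13000000000 = 0.032 μs.
31 queued → 0.992 μs.
Plus remaining 64000 bits of current packet: 4.92308 μs.
Queuing delay = 5.92 μs.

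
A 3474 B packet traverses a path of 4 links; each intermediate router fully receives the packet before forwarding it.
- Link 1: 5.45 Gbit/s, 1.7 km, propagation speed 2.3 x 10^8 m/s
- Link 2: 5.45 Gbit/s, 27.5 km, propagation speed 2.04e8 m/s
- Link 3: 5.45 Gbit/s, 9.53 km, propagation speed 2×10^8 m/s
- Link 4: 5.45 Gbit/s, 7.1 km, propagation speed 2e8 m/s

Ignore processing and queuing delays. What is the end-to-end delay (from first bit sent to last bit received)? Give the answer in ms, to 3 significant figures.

0.246 ms

L = 3474 × 8 = 27792 bits.
Transmission delay per hop = L/R = 27792/5450000000 = 0.00509945 ms; 4 hops → 0.0203978 ms.
Propagation delays (d/s per hop): 0.0073913, 0.134804, 0.04765, 0.0355 ms; sum = 0.225345 ms.
End-to-end = 0.246 ms.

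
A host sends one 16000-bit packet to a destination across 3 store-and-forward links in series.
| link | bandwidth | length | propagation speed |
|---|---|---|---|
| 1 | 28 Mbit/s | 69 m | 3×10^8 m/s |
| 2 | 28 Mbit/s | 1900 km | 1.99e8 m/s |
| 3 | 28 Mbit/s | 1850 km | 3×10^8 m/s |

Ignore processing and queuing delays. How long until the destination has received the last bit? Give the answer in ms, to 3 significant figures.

Transmission delay per hop = L/R = 16000/28000000 = 0.571429 ms; 3 hops → 1.71429 ms.
Propagation delays (d/s per hop): 0.00023, 9.54774, 6.16667 ms; sum = 15.7146 ms.
End-to-end = 17.4 ms.

17.4 ms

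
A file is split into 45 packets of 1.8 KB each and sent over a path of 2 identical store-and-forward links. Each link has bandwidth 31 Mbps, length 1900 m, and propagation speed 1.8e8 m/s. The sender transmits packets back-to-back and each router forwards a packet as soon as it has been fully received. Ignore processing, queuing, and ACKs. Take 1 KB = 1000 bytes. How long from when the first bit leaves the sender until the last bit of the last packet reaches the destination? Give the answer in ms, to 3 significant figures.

Per-hop transmission t_tx = L/R = 14400/31000000 = 0.464516 ms.
Per-hop propagation t_prop = 1900/180000000 = 0.0105556 ms.
Pipeline fill: first packet needs 2·t_tx to clear all hops; remaining 44 packets each add one t_tx.
Total = (2+45-1)·t_tx + 2·t_prop = 46·0.464516 + 2·0.0105556 = 21.4 ms.

21.4 ms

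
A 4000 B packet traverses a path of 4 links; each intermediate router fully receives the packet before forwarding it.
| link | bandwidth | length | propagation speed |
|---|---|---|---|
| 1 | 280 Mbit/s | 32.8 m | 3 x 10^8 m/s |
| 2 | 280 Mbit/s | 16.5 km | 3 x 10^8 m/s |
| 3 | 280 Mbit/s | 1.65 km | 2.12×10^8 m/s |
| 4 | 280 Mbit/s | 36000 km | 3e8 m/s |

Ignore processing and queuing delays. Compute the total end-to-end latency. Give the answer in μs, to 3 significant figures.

L = 4000 × 8 = 32000 bits.
Transmission delay per hop = L/R = 32000/280000000 = 114.286 μs; 4 hops → 457.143 μs.
Propagation delays (d/s per hop): 0.109333, 55, 7.78302, 120000 μs; sum = 120063 μs.
End-to-end = 121000 μs.

121000 μs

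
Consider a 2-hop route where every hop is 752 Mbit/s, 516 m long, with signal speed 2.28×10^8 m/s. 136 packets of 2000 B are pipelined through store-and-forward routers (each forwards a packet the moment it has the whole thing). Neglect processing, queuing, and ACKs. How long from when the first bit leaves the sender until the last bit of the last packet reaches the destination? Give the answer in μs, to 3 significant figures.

2920 μs

Per-hop transmission t_tx = L/R = 16000/752000000 = 21.2766 μs.
Per-hop propagation t_prop = 516/2.28e+08 = 2.26316 μs.
Pipeline fill: first packet needs 2·t_tx to clear all hops; remaining 135 packets each add one t_tx.
Total = (2+136-1)·t_tx + 2·t_prop = 137·21.2766 + 2·2.26316 = 2920 μs.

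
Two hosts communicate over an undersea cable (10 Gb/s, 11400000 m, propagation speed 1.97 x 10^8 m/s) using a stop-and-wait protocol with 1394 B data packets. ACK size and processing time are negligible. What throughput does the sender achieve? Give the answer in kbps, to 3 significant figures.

t_tx = L/R = 11152/10000000000 = 1.1152e-06 s.
t_prop = 11400000/197000000 = 0.057868 s; RTT = 0.115736 s.
Cycle = t_tx + RTT = 0.115737 s.
Throughput = L / cycle = 11152 / 0.115737 = 96.4 kbps.

96.4 kbps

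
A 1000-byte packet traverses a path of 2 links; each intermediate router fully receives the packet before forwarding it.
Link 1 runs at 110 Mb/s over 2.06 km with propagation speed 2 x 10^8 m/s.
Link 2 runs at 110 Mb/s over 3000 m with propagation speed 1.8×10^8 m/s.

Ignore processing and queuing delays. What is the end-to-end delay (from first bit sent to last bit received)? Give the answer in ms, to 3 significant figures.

0.172 ms

L = 1000 × 8 = 8000 bits.
Transmission delay per hop = L/R = 8000/110000000 = 0.0727273 ms; 2 hops → 0.145455 ms.
Propagation delays (d/s per hop): 0.0103, 0.0166667 ms; sum = 0.0269667 ms.
End-to-end = 0.172 ms.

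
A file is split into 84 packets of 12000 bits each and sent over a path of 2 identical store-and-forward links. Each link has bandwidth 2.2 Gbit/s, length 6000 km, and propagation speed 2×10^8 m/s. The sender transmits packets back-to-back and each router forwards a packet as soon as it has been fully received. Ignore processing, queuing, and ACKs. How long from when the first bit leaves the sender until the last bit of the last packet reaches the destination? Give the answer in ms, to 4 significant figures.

Per-hop transmission t_tx = L/R = 12000/2200000000 = 0.00545455 ms.
Per-hop propagation t_prop = 6000000/200000000 = 30 ms.
Pipeline fill: first packet needs 2·t_tx to clear all hops; remaining 83 packets each add one t_tx.
Total = (2+84-1)·t_tx + 2·t_prop = 85·0.00545455 + 2·30 = 60.46 ms.

60.46 ms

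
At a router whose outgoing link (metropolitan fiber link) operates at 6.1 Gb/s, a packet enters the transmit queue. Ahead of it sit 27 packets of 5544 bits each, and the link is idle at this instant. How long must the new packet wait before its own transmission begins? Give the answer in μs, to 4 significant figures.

24.54 μs

Each queued packet: L/R = 5544/6100000000 = 0.908852 μs.
27 queued → 24.539 μs.
Queuing delay = 24.54 μs.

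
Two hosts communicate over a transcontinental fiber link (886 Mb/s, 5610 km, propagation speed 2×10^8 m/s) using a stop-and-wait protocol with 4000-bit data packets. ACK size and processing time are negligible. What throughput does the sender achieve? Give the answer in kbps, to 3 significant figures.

71.3 kbps

t_tx = L/R = 4000/886000000 = 4.51467e-06 s.
t_prop = 5610000/200000000 = 0.02805 s; RTT = 0.0561 s.
Cycle = t_tx + RTT = 0.0561045 s.
Throughput = L / cycle = 4000 / 0.0561045 = 71.3 kbps.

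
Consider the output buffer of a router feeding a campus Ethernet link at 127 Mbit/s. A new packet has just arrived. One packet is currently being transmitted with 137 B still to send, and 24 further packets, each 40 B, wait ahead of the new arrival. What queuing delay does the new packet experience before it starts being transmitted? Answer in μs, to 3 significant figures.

69.1 μs

Each queued packet: L/R = 320/127000000 = 2.51969 μs.
24 queued → 60.4724 μs.
Plus remaining 1096 bits of current packet: 8.62992 μs.
Queuing delay = 69.1 μs.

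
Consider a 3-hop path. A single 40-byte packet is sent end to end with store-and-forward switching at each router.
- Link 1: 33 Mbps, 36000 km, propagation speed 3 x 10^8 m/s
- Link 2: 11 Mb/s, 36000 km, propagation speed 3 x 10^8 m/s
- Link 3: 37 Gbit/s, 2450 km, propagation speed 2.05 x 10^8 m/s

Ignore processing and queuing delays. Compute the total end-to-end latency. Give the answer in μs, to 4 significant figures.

L = 40 × 8 = 320 bits.
Transmission delays (L/R per hop): 9.69697, 29.0909, 0.00864865 μs; sum = 38.7965 μs.
Propagation delays (d/s per hop): 120000, 120000, 11951.2 μs; sum = 251951 μs.
End-to-end = 252000 μs.

252000 μs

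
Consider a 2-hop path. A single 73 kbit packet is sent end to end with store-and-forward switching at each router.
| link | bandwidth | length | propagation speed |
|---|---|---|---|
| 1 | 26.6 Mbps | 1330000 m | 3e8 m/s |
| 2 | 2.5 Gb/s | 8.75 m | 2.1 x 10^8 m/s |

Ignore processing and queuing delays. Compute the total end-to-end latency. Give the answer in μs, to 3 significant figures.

L = 73000 bits.
Transmission delays (L/R per hop): 2744.36, 29.2 μs; sum = 2773.56 μs.
Propagation delays (d/s per hop): 4433.33, 0.0416667 μs; sum = 4433.38 μs.
End-to-end = 7210 μs.

7210 μs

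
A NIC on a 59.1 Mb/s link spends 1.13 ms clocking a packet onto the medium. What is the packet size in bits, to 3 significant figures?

66800 bits

L = R × t_tx = 59100000 b/s × 0.00113 s = 66783 bits.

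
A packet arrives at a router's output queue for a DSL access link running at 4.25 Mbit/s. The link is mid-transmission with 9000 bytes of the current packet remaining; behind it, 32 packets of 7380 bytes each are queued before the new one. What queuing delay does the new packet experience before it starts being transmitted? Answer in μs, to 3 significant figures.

461000 μs

Each queued packet: L/R = 59040/4250000 = 13891.8 μs.
32 queued → 444536 μs.
Plus remaining 72000 bits of current packet: 16941.2 μs.
Queuing delay = 461000 μs.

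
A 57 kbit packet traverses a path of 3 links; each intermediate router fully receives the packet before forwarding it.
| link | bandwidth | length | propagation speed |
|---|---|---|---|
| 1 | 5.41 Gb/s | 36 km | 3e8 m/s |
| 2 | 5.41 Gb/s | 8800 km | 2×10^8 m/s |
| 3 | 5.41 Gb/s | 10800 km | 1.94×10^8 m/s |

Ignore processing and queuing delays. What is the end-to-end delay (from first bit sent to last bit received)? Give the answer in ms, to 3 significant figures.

99.8 ms

L = 57000 bits.
Transmission delay per hop = L/R = 57000/5410000000 = 0.010536 ms; 3 hops → 0.0316081 ms.
Propagation delays (d/s per hop): 0.12, 44, 55.6701 ms; sum = 99.7901 ms.
End-to-end = 99.8 ms.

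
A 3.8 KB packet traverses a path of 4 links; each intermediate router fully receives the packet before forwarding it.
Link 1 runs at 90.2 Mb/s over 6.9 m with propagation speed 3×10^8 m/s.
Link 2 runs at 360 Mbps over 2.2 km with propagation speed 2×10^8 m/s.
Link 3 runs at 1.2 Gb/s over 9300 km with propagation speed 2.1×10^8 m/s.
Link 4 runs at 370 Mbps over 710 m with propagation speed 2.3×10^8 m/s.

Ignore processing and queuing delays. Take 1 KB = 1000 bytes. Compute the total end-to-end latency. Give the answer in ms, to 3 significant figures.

44.8 ms

L = 30400 bits.
Transmission delays (L/R per hop): 0.337029, 0.0844444, 0.0253333, 0.0821622 ms; sum = 0.528969 ms.
Propagation delays (d/s per hop): 2.3e-05, 0.011, 44.2857, 0.00308696 ms; sum = 44.2998 ms.
End-to-end = 44.8 ms.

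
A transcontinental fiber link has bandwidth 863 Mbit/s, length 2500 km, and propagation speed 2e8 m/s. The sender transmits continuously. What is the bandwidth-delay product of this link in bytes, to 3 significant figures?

Propagation delay = 2500000 / 200000000 = 0.0125 s.
BDP = R × t_prop = 863000000 × 0.0125 = 10787500 bits.
In bytes: 10787500/8 = 1350000 bytes.

1350000 bytes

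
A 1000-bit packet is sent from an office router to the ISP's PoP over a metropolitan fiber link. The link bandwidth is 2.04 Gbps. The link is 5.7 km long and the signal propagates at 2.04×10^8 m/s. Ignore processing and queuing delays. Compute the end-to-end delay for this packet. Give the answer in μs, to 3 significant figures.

Transmission delay = L/R = 1000 / 2040000000 = 0.490196 μs.
Propagation delay = d/s = 5700 m / 204000000 m/s = 27.9412 μs.
Total = 28.4 μs.

28.4 μs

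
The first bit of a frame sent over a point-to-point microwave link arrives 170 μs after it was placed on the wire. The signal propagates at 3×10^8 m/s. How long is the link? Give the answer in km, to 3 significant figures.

d = s × t_prop = 300000000 × 0.00017 = 51.0 km.

51.0 km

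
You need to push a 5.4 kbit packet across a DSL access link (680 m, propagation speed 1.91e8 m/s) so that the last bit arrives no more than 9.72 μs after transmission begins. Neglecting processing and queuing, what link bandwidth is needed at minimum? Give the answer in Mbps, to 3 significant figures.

877 Mbps

Propagation delay = 680 / 191000000 = 3.56021 μs.
Transmission budget = 9.72 − 3.56021 = 6.15979 μs.
R ≥ L / t_tx = 5400 bits / 6.15979e-06 s = 877 Mbps.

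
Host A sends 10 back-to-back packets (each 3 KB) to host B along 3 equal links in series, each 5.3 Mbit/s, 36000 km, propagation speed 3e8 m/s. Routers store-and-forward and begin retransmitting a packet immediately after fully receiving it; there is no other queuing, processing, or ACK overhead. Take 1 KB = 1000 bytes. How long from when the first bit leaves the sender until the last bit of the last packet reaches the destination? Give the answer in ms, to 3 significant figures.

Per-hop transmission t_tx = L/R = 24000/5300000 = 4.5283 ms.
Per-hop propagation t_prop = 36000000/300000000 = 120 ms.
Pipeline fill: first packet needs 3·t_tx to clear all hops; remaining 9 packets each add one t_tx.
Total = (3+10-1)·t_tx + 3·t_prop = 12·4.5283 + 3·120 = 414 ms.

414 ms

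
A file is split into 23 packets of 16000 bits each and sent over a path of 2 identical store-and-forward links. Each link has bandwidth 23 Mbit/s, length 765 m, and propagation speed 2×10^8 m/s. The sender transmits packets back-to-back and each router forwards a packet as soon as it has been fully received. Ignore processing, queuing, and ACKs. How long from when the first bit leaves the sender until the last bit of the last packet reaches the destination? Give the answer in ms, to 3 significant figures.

16.7 ms

Per-hop transmission t_tx = L/R = 16000/23000000 = 0.695652 ms.
Per-hop propagation t_prop = 765/200000000 = 0.003825 ms.
Pipeline fill: first packet needs 2·t_tx to clear all hops; remaining 22 packets each add one t_tx.
Total = (2+23-1)·t_tx + 2·t_prop = 24·0.695652 + 2·0.003825 = 16.7 ms.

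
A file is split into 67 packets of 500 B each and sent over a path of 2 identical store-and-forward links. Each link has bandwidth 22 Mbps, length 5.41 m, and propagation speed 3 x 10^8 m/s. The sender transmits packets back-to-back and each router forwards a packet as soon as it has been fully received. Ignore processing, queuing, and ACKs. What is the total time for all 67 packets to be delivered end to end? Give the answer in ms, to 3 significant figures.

12.4 ms

Per-hop transmission t_tx = L/R = 4000/22000000 = 0.181818 ms.
Per-hop propagation t_prop = 5.41/300000000 = 1.80333e-05 ms.
Pipeline fill: first packet needs 2·t_tx to clear all hops; remaining 66 packets each add one t_tx.
Total = (2+67-1)·t_tx + 2·t_prop = 68·0.181818 + 2·1.80333e-05 = 12.4 ms.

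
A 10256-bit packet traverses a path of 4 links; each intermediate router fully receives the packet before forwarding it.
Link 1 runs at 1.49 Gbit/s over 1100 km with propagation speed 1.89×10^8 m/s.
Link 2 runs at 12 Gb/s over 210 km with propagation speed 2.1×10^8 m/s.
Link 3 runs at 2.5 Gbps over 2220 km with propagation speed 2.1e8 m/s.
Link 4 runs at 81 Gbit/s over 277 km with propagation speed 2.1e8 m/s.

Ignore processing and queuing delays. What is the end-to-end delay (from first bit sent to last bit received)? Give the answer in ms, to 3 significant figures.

Transmission delays (L/R per hop): 0.00688322, 0.000854667, 0.0041024, 0.000126617 ms; sum = 0.0119669 ms.
Propagation delays (d/s per hop): 5.82011, 1, 10.5714, 1.31905 ms; sum = 18.7106 ms.
End-to-end = 18.7 ms.

18.7 ms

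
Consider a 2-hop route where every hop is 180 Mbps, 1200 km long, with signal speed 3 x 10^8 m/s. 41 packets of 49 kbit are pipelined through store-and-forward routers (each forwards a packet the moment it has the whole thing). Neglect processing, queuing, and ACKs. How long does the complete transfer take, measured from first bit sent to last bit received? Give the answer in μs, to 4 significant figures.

Per-hop transmission t_tx = L/R = 49000/180000000 = 272.222 μs.
Per-hop propagation t_prop = 1200000/300000000 = 4000 μs.
Pipeline fill: first packet needs 2·t_tx to clear all hops; remaining 40 packets each add one t_tx.
Total = (2+41-1)·t_tx + 2·t_prop = 42·272.222 + 2·4000 = 19430 μs.

19430 μs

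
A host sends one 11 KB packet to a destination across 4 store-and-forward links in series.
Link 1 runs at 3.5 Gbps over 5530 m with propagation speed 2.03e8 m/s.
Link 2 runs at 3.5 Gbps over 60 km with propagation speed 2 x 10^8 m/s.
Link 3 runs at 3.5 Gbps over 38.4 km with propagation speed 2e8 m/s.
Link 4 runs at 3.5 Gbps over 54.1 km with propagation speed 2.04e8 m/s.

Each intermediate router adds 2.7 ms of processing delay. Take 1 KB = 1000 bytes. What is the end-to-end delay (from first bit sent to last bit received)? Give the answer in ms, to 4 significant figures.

8.985 ms

L = 88000 bits.
Transmission delay per hop = L/R = 88000/3500000000 = 0.0251429 ms; 4 hops → 0.100571 ms.
Propagation delays (d/s per hop): 0.0272414, 0.3, 0.192, 0.265196 ms; sum = 0.784437 ms.
Processing at 3 router(s): 3 × 2.7 ms = 8.1 ms.
End-to-end = 8.985 ms.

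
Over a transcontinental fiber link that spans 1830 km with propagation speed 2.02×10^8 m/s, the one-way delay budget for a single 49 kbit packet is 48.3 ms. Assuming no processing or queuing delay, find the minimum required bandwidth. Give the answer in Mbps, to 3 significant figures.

1.25 Mbps

Propagation delay = 1830000 / 202000000 = 9.05941 ms.
Transmission budget = 48.3 − 9.05941 = 39.2406 ms.
R ≥ L / t_tx = 49000 bits / 0.0392406 s = 1.25 Mbps.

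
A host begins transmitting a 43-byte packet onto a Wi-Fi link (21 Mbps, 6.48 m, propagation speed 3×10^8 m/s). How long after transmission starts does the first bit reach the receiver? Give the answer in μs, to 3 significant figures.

First bit experiences only propagation delay: d/s = 6.48/300000000 = 0.0216 μs.

0.0216 μs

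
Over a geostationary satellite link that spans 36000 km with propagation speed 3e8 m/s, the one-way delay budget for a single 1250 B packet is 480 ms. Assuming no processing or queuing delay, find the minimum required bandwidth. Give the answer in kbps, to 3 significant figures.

27.8 kbps

L = 10000 bits.
Propagation delay = 36000000 / 300000000 = 120 ms.
Transmission budget = 480 − 120 = 360 ms.
R ≥ L / t_tx = 10000 bits / 0.36 s = 27.8 kbps.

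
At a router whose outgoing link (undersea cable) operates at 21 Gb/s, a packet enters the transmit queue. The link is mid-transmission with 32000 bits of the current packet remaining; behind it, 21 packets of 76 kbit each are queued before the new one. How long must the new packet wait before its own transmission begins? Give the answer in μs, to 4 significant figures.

77.52 μs

Each queued packet: L/R = 76000/21000000000 = 3.61905 μs.
21 queued → 76 μs.
Plus remaining 32000 bits of current packet: 1.52381 μs.
Queuing delay = 77.52 μs.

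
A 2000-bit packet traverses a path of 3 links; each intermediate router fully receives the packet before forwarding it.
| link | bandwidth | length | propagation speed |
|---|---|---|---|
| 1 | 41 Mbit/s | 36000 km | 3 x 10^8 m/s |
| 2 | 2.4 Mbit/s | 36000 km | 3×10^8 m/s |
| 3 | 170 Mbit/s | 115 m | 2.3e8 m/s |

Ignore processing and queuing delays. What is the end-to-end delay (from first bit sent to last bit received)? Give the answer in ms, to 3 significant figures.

241 ms

Transmission delays (L/R per hop): 0.0487805, 0.833333, 0.0117647 ms; sum = 0.893879 ms.
Propagation delays (d/s per hop): 120, 120, 0.0005 ms; sum = 240.001 ms.
End-to-end = 241 ms.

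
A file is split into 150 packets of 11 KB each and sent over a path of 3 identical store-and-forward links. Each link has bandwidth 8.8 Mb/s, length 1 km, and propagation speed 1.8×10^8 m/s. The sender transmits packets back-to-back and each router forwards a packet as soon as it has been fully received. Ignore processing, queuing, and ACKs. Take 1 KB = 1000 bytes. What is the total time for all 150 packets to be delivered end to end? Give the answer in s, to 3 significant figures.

1.52 s

Per-hop transmission t_tx = L/R = 88000/8800000 = 0.01 s.
Per-hop propagation t_prop = 1000/180000000 = 5.55556e-06 s.
Pipeline fill: first packet needs 3·t_tx to clear all hops; remaining 149 packets each add one t_tx.
Total = (3+150-1)·t_tx + 3·t_prop = 152·0.01 + 3·5.55556e-06 = 1.52 s.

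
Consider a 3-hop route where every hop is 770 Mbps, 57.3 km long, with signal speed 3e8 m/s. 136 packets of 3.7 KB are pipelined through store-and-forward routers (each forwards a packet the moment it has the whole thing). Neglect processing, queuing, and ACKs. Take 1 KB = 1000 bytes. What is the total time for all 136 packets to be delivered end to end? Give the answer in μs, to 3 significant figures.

Per-hop transmission t_tx = L/R = 29600/770000000 = 38.4416 μs.
Per-hop propagation t_prop = 57300/300000000 = 191 μs.
Pipeline fill: first packet needs 3·t_tx to clear all hops; remaining 135 packets each add one t_tx.
Total = (3+136-1)·t_tx + 3·t_prop = 138·38.4416 + 3·191 = 5880 μs.

5880 μs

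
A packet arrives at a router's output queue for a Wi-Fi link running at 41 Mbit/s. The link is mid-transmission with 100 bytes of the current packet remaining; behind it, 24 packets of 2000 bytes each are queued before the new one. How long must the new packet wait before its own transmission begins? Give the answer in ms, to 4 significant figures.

Each queued packet: L/R = 16000/41000000 = 0.390244 ms.
24 queued → 9.36585 ms.
Plus remaining 800 bits of current packet: 0.0195122 ms.
Queuing delay = 9.385 ms.

9.385 ms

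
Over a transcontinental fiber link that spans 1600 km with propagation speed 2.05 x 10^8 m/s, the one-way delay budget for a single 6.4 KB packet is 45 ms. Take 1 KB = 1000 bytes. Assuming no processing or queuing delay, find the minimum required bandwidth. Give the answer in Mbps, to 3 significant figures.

1.38 Mbps

L = 51200 bits.
Propagation delay = 1600000 / 2.05e+08 = 7.80488 ms.
Transmission budget = 45 − 7.80488 = 37.1951 ms.
R ≥ L / t_tx = 51200 bits / 0.0371951 s = 1.38 Mbps.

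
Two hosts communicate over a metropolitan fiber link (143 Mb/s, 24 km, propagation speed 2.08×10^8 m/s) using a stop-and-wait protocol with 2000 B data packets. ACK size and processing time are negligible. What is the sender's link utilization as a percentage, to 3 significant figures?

32.7 %

t_tx = L/R = 16000/143000000 = 0.000111888 s.
t_prop = 24000/208000000 = 0.000115385 s; RTT = 0.000230769 s.
Cycle = t_tx + RTT = 0.000342657 s.
Utilization = t_tx / cycle = 0.000111888/0.000342657 = 32.7 %.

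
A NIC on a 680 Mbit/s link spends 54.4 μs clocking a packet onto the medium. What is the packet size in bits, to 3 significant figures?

L = R × t_tx = 680000000 b/s × 5.44e-05 s = 36992 bits.

37000 bits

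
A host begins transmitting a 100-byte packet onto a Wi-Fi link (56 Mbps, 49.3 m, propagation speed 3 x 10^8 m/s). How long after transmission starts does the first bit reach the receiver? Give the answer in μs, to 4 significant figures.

0.1643 μs

First bit experiences only propagation delay: d/s = 49.3/300000000 = 0.1643 μs.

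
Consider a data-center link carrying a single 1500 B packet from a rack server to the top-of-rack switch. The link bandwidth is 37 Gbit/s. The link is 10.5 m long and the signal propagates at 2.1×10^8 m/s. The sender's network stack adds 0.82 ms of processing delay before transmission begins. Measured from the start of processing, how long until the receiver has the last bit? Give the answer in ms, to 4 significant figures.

L = 1500 × 8 = 12000 bits.
Transmission delay = L/R = 12000 / 37000000000 = 0.000324324 ms.
Propagation delay = d/s = 10.5 m / 210000000 m/s = 5e-05 ms.
Plus processing delay 0.82 ms = 0.82 ms.
Total = 0.8204 ms.

0.8204 ms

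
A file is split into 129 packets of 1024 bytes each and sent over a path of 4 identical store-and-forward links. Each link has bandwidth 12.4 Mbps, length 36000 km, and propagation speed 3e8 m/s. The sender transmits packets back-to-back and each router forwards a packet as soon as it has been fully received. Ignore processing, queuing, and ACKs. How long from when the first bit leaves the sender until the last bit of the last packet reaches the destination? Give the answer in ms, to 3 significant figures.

Per-hop transmission t_tx = L/R = 8192/12400000 = 0.660645 ms.
Per-hop propagation t_prop = 36000000/300000000 = 120 ms.
Pipeline fill: first packet needs 4·t_tx to clear all hops; remaining 128 packets each add one t_tx.
Total = (4+129-1)·t_tx + 4·t_prop = 132·0.660645 + 4·120 = 567 ms.

567 ms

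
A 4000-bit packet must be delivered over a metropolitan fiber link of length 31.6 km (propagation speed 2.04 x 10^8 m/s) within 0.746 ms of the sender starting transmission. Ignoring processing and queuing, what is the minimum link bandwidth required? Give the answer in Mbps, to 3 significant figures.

6.77 Mbps

Propagation delay = 31600 / 204000000 = 0.154902 ms.
Transmission budget = 0.746 − 0.154902 = 0.591098 ms.
R ≥ L / t_tx = 4000 bits / 0.000591098 s = 6.77 Mbps.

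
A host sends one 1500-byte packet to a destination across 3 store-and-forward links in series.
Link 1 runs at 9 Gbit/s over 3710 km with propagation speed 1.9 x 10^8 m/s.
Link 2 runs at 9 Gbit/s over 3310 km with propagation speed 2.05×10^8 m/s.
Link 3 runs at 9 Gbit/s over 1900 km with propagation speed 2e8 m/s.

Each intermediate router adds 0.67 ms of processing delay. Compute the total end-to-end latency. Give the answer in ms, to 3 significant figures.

L = 1500 × 8 = 12000 bits.
Transmission delay per hop = L/R = 12000/9000000000 = 0.00133333 ms; 3 hops → 0.004 ms.
Propagation delays (d/s per hop): 19.5263, 16.1463, 9.5 ms; sum = 45.1727 ms.
Processing at 2 router(s): 2 × 0.67 ms = 1.34 ms.
End-to-end = 46.5 ms.

46.5 ms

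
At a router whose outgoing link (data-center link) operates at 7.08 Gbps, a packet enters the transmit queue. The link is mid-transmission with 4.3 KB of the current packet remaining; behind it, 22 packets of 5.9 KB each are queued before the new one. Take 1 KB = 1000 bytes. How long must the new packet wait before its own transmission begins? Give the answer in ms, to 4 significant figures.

0.1515 ms

Each queued packet: L/R = 47200/7080000000 = 0.00666667 ms.
22 queued → 0.146667 ms.
Plus remaining 34400 bits of current packet: 0.00485876 ms.
Queuing delay = 0.1515 ms.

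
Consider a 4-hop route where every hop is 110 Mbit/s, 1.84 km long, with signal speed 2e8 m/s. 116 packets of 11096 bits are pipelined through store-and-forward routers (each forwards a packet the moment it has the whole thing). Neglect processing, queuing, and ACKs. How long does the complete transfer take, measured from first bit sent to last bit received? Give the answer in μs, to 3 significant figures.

Per-hop transmission t_tx = L/R = 11096/110000000 = 100.873 μs.
Per-hop propagation t_prop = 1840/200000000 = 9.2 μs.
Pipeline fill: first packet needs 4·t_tx to clear all hops; remaining 115 packets each add one t_tx.
Total = (4+116-1)·t_tx + 4·t_prop = 119·100.873 + 4·9.2 = 12000 μs.

12000 μs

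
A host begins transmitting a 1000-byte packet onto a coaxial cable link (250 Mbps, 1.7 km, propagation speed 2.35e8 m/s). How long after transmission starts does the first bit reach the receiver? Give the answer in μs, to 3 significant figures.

First bit experiences only propagation delay: d/s = 1700/235000000 = 7.23 μs.

7.23 μs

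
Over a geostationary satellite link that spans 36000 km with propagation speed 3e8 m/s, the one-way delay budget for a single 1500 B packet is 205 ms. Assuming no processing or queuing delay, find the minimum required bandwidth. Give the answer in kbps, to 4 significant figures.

L = 12000 bits.
Propagation delay = 36000000 / 300000000 = 120 ms.
Transmission budget = 205 − 120 = 85 ms.
R ≥ L / t_tx = 12000 bits / 0.085 s = 141.2 kbps.

141.2 kbps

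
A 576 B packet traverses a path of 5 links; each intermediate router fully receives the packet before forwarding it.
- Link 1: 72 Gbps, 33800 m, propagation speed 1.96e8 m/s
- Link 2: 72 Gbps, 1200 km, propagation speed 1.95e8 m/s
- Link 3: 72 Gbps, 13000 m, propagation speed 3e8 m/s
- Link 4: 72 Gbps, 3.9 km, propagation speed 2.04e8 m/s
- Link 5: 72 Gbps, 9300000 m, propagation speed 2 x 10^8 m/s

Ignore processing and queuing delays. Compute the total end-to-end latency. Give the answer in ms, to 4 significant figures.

52.89 ms

L = 576 × 8 = 4608 bits.
Transmission delay per hop = L/R = 4608/72000000000 = 6.4e-05 ms; 5 hops → 0.00032 ms.
Propagation delays (d/s per hop): 0.172449, 6.15385, 0.0433333, 0.0191176, 46.5 ms; sum = 52.8887 ms.
End-to-end = 52.89 ms.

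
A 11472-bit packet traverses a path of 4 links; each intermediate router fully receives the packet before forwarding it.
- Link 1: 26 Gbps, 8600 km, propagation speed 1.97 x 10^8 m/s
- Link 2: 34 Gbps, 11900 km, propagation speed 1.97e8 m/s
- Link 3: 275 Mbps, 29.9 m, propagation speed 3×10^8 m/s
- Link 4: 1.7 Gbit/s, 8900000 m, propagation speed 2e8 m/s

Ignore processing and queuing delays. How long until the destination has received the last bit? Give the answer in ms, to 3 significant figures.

Transmission delays (L/R per hop): 0.000441231, 0.000337412, 0.0417164, 0.00674824 ms; sum = 0.0492432 ms.
Propagation delays (d/s per hop): 43.6548, 60.4061, 9.96667e-05, 44.5 ms; sum = 148.561 ms.
End-to-end = 149 ms.

149 ms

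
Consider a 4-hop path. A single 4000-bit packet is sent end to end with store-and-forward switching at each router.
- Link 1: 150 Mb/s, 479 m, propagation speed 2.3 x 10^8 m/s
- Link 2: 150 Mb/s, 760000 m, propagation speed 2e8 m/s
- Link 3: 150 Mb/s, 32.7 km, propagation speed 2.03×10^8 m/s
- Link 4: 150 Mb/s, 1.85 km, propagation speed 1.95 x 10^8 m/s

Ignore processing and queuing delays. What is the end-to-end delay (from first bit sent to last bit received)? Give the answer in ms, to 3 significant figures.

4.08 ms

Transmission delay per hop = L/R = 4000/150000000 = 0.0266667 ms; 4 hops → 0.106667 ms.
Propagation delays (d/s per hop): 0.00208261, 3.8, 0.161084, 0.00948718 ms; sum = 3.97265 ms.
End-to-end = 4.08 ms.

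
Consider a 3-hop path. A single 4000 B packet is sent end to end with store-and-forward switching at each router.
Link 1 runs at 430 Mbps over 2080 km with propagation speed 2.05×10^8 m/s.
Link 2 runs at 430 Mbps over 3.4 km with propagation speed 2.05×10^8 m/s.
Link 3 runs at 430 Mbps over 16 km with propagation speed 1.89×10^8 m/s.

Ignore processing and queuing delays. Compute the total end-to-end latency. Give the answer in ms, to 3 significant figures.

L = 4000 × 8 = 32000 bits.
Transmission delay per hop = L/R = 32000/430000000 = 0.0744186 ms; 3 hops → 0.223256 ms.
Propagation delays (d/s per hop): 10.1463, 0.0165854, 0.0846561 ms; sum = 10.2476 ms.
End-to-end = 10.5 ms.

10.5 ms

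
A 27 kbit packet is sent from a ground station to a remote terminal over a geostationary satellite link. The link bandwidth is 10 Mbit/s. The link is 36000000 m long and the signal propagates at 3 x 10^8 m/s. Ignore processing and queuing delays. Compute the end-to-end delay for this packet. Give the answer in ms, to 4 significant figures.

L = 27000 bits.
Transmission delay = L/R = 27000 / 10000000 = 2.7 ms.
Propagation delay = d/s = 36000000 m / 300000000 m/s = 120 ms.
Total = 122.7 ms.

122.7 ms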